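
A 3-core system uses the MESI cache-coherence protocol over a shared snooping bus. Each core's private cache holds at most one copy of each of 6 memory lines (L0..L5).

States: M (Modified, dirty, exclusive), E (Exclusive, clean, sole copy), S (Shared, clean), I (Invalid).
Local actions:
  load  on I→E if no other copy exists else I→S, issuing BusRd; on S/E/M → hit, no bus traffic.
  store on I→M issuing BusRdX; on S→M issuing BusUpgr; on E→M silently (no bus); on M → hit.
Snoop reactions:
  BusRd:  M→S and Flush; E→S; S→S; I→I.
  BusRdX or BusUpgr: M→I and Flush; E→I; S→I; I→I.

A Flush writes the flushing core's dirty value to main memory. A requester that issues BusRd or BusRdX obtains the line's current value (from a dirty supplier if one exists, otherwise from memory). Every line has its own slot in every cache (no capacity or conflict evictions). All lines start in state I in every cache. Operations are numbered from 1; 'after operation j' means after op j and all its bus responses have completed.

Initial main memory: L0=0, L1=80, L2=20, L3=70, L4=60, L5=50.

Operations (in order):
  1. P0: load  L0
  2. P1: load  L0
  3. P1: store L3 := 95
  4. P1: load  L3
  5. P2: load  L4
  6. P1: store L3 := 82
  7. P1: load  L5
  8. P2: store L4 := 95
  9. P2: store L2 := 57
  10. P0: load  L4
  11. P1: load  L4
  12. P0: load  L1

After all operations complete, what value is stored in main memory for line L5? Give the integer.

memory[L5] = 50

step 1: P0: load  L0  ⟶  EII  (L0)  txn=BusRd  M[L0]=0
step 2: P1: load  L0  ⟶  SSI  (L0)  txn=BusRd  M[L0]=0
step 3: P1: store L3 := 95  ⟶  IMI  (L3)  txn=BusRdX  M[L3]=70
step 4: P1: load  L3  ⟶  IMI  (L3)  txn=∅  M[L3]=70
step 5: P2: load  L4  ⟶  IIE  (L4)  txn=BusRd  M[L4]=60
step 6: P1: store L3 := 82  ⟶  IMI  (L3)  txn=∅  M[L3]=70
step 7: P1: load  L5  ⟶  IEI  (L5)  txn=BusRd  M[L5]=50
step 8: P2: store L4 := 95  ⟶  IIM  (L4)  txn=∅  M[L4]=60
step 9: P2: store L2 := 57  ⟶  IIM  (L2)  txn=BusRdX  M[L2]=20
step 10: P0: load  L4  ⟶  SIS  (L4)  txn=BusRd+Flush  M[L4]=95
step 11: P1: load  L4  ⟶  SSS  (L4)  txn=BusRd  M[L4]=95
step 12: P0: load  L1  ⟶  EII  (L1)  txn=BusRd  M[L1]=80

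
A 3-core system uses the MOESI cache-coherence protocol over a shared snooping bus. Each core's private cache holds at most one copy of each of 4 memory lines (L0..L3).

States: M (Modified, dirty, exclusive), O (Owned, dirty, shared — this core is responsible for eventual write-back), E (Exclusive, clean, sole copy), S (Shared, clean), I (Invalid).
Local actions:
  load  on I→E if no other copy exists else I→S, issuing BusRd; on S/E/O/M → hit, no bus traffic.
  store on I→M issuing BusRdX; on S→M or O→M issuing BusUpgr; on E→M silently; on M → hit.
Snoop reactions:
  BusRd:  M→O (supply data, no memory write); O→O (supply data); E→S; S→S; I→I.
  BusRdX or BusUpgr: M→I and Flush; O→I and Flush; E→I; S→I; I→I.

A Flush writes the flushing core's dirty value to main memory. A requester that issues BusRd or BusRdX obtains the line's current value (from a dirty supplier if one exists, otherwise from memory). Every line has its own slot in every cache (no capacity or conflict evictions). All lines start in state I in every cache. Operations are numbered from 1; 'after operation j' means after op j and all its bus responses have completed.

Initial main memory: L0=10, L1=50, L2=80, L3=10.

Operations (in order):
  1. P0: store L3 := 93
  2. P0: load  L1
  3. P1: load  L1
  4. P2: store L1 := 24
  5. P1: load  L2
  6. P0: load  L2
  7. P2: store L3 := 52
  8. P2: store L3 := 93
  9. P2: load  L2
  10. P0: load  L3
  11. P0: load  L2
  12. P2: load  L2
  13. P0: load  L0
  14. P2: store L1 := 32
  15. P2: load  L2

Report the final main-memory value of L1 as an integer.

memory[L1] = 50

  op1 P0: store L3 := 93 → M/I/I on L3; bus BusRdX; mem=10
  op2 P0: load  L1 → E/I/I on L1; bus BusRd; mem=50
  op3 P1: load  L1 → S/S/I on L1; bus BusRd; mem=50
  op4 P2: store L1 := 24 → I/I/M on L1; bus BusRdX; mem=50
  op5 P1: load  L2 → I/E/I on L2; bus BusRd; mem=80
  op6 P0: load  L2 → S/S/I on L2; bus BusRd; mem=80
  op7 P2: store L3 := 52 → I/I/M on L3; bus BusRdX Flush; mem=93
  op8 P2: store L3 := 93 → I/I/M on L3; bus (none); mem=93
  op9 P2: load  L2 → S/S/S on L2; bus BusRd; mem=80
  op10 P0: load  L3 → S/I/O on L3; bus BusRd; mem=93
  op11 P0: load  L2 → S/S/S on L2; bus (none); mem=80
  op12 P2: load  L2 → S/S/S on L2; bus (none); mem=80
  op13 P0: load  L0 → E/I/I on L0; bus BusRd; mem=10
  op14 P2: store L1 := 32 → I/I/M on L1; bus (none); mem=50
  op15 P2: load  L2 → S/S/S on L2; bus (none); mem=80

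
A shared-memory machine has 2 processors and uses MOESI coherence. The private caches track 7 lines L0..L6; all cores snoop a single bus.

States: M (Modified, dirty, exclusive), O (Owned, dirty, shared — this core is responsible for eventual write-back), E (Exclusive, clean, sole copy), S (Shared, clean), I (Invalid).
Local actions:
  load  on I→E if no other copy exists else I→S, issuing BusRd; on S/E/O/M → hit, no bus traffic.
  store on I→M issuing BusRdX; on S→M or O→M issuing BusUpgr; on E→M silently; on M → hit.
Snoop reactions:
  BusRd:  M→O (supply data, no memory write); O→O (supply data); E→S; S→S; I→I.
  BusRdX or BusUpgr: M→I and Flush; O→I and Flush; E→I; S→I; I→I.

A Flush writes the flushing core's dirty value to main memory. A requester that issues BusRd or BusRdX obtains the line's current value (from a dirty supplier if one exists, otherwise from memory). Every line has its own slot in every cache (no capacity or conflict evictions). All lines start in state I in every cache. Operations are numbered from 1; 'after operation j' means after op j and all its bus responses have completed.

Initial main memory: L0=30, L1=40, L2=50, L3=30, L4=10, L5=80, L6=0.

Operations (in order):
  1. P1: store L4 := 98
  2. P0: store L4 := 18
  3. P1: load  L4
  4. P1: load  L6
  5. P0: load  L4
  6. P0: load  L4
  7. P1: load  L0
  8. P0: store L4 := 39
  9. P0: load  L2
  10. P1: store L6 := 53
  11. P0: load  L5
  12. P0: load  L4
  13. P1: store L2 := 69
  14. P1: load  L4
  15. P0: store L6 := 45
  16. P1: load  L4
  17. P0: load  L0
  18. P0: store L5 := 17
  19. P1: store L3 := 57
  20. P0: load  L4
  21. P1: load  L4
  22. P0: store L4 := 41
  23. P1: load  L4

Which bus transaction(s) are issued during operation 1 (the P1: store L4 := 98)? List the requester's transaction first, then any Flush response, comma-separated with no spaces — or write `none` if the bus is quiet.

bus = BusRdX

1. P1: store L4 := 98  bus=[BusRdX]  L4: P0=I P1=M  mem[L4]=10
2. P0: store L4 := 18  bus=[BusRdX,Flush]  L4: P0=M P1=I  mem[L4]=98
3. P1: load  L4  bus=[BusRd]  L4: P0=O P1=S  mem[L4]=98
4. P1: load  L6  bus=[BusRd]  L6: P0=I P1=E  mem[L6]=0
5. P0: load  L4  bus=[-]  L4: P0=O P1=S  mem[L4]=98
6. P0: load  L4  bus=[-]  L4: P0=O P1=S  mem[L4]=98
7. P1: load  L0  bus=[BusRd]  L0: P0=I P1=E  mem[L0]=30
8. P0: store L4 := 39  bus=[BusUpgr]  L4: P0=M P1=I  mem[L4]=98
9. P0: load  L2  bus=[BusRd]  L2: P0=E P1=I  mem[L2]=50
10. P1: store L6 := 53  bus=[-]  L6: P0=I P1=M  mem[L6]=0
11. P0: load  L5  bus=[BusRd]  L5: P0=E P1=I  mem[L5]=80
12. P0: load  L4  bus=[-]  L4: P0=M P1=I  mem[L4]=98
13. P1: store L2 := 69  bus=[BusRdX]  L2: P0=I P1=M  mem[L2]=50
14. P1: load  L4  bus=[BusRd]  L4: P0=O P1=S  mem[L4]=98
15. P0: store L6 := 45  bus=[BusRdX,Flush]  L6: P0=M P1=I  mem[L6]=53
16. P1: load  L4  bus=[-]  L4: P0=O P1=S  mem[L4]=98
17. P0: load  L0  bus=[BusRd]  L0: P0=S P1=S  mem[L0]=30
18. P0: store L5 := 17  bus=[-]  L5: P0=M P1=I  mem[L5]=80
19. P1: store L3 := 57  bus=[BusRdX]  L3: P0=I P1=M  mem[L3]=30
20. P0: load  L4  bus=[-]  L4: P0=O P1=S  mem[L4]=98
21. P1: load  L4  bus=[-]  L4: P0=O P1=S  mem[L4]=98
22. P0: store L4 := 41  bus=[BusUpgr]  L4: P0=M P1=I  mem[L4]=98
23. P1: load  L4  bus=[BusRd]  L4: P0=O P1=S  mem[L4]=98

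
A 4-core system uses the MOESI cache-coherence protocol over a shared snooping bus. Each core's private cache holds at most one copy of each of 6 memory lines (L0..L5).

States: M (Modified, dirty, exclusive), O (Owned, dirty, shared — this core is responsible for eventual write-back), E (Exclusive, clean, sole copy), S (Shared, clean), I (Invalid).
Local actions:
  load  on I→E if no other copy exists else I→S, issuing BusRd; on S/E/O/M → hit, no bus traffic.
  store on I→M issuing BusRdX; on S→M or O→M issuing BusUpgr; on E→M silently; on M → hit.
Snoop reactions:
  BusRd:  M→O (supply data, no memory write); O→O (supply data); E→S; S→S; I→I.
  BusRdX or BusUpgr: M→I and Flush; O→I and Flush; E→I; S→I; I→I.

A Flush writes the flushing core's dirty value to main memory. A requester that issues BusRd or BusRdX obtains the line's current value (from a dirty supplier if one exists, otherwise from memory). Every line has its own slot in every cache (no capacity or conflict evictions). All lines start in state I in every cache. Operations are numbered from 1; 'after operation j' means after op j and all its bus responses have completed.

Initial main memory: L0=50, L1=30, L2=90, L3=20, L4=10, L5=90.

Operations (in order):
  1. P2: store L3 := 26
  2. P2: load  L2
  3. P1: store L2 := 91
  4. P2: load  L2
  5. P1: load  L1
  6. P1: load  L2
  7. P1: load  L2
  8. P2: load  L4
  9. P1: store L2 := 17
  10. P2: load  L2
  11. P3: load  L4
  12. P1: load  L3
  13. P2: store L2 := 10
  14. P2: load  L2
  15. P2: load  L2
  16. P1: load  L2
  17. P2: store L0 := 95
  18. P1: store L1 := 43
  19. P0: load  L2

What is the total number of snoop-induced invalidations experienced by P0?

[1] P2: store L3 := 26 | P0:I, P1:I, P2:M(26), P3:I | bus: BusRdX
[2] P2: load  L2 | P0:I, P1:I, P2:E(90), P3:I | bus: BusRd
[3] P1: store L2 := 91 | P0:I, P1:M(91), P2:I, P3:I | bus: BusRdX
[4] P2: load  L2 | P0:I, P1:O(91), P2:S(91), P3:I | bus: BusRd
[5] P1: load  L1 | P0:I, P1:E(30), P2:I, P3:I | bus: BusRd
[6] P1: load  L2 | P0:I, P1:O(91), P2:S(91), P3:I | bus: none
[7] P1: load  L2 | P0:I, P1:O(91), P2:S(91), P3:I | bus: none
[8] P2: load  L4 | P0:I, P1:I, P2:E(10), P3:I | bus: BusRd
[9] P1: store L2 := 17 | P0:I, P1:M(17), P2:I, P3:I | bus: BusUpgr
[10] P2: load  L2 | P0:I, P1:O(17), P2:S(17), P3:I | bus: BusRd
[11] P3: load  L4 | P0:I, P1:I, P2:S(10), P3:S(10) | bus: BusRd
[12] P1: load  L3 | P0:I, P1:S(26), P2:O(26), P3:I | bus: BusRd
[13] P2: store L2 := 10 | P0:I, P1:I, P2:M(10), P3:I | bus: BusUpgr,Flush
[14] P2: load  L2 | P0:I, P1:I, P2:M(10), P3:I | bus: none
[15] P2: load  L2 | P0:I, P1:I, P2:M(10), P3:I | bus: none
[16] P1: load  L2 | P0:I, P1:S(10), P2:O(10), P3:I | bus: BusRd
[17] P2: store L0 := 95 | P0:I, P1:I, P2:M(95), P3:I | bus: BusRdX
[18] P1: store L1 := 43 | P0:I, P1:M(43), P2:I, P3:I | bus: none
[19] P0: load  L2 | P0:S(10), P1:S(10), P2:O(10), P3:I | bus: BusRd

invalidations = 0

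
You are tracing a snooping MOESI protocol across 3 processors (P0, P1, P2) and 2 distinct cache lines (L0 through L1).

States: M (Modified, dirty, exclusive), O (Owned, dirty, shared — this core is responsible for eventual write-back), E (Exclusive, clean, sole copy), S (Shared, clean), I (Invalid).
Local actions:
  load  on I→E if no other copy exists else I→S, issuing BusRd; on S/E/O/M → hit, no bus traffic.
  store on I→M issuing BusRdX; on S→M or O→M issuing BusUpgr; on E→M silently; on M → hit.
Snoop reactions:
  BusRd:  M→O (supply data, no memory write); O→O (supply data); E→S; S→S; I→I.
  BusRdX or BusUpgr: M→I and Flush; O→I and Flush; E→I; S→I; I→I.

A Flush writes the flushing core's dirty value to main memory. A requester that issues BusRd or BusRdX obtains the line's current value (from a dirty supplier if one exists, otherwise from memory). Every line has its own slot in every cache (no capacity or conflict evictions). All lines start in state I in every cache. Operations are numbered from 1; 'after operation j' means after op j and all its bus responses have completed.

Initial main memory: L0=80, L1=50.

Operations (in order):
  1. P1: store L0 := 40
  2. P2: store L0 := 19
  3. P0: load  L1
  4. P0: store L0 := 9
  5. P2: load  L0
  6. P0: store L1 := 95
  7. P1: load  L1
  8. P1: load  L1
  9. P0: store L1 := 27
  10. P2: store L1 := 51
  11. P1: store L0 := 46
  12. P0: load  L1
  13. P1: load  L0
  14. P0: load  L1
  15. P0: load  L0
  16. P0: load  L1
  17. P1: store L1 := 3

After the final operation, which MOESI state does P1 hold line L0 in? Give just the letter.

1. P1: store L0 := 40  bus=[BusRdX]  L0: P0=I P1=M P2=I  mem[L0]=80
2. P2: store L0 := 19  bus=[BusRdX,Flush]  L0: P0=I P1=I P2=M  mem[L0]=40
3. P0: load  L1  bus=[BusRd]  L1: P0=E P1=I P2=I  mem[L1]=50
4. P0: store L0 := 9  bus=[BusRdX,Flush]  L0: P0=M P1=I P2=I  mem[L0]=19
5. P2: load  L0  bus=[BusRd]  L0: P0=O P1=I P2=S  mem[L0]=19
6. P0: store L1 := 95  bus=[-]  L1: P0=M P1=I P2=I  mem[L1]=50
7. P1: load  L1  bus=[BusRd]  L1: P0=O P1=S P2=I  mem[L1]=50
8. P1: load  L1  bus=[-]  L1: P0=O P1=S P2=I  mem[L1]=50
9. P0: store L1 := 27  bus=[BusUpgr]  L1: P0=M P1=I P2=I  mem[L1]=50
10. P2: store L1 := 51  bus=[BusRdX,Flush]  L1: P0=I P1=I P2=M  mem[L1]=27
11. P1: store L0 := 46  bus=[BusRdX,Flush]  L0: P0=I P1=M P2=I  mem[L0]=9
12. P0: load  L1  bus=[BusRd]  L1: P0=S P1=I P2=O  mem[L1]=27
13. P1: load  L0  bus=[-]  L0: P0=I P1=M P2=I  mem[L0]=9
14. P0: load  L1  bus=[-]  L1: P0=S P1=I P2=O  mem[L1]=27
15. P0: load  L0  bus=[BusRd]  L0: P0=S P1=O P2=I  mem[L0]=9
16. P0: load  L1  bus=[-]  L1: P0=S P1=I P2=O  mem[L1]=27
17. P1: store L1 := 3  bus=[BusRdX,Flush]  L1: P0=I P1=M P2=I  mem[L1]=51

state = O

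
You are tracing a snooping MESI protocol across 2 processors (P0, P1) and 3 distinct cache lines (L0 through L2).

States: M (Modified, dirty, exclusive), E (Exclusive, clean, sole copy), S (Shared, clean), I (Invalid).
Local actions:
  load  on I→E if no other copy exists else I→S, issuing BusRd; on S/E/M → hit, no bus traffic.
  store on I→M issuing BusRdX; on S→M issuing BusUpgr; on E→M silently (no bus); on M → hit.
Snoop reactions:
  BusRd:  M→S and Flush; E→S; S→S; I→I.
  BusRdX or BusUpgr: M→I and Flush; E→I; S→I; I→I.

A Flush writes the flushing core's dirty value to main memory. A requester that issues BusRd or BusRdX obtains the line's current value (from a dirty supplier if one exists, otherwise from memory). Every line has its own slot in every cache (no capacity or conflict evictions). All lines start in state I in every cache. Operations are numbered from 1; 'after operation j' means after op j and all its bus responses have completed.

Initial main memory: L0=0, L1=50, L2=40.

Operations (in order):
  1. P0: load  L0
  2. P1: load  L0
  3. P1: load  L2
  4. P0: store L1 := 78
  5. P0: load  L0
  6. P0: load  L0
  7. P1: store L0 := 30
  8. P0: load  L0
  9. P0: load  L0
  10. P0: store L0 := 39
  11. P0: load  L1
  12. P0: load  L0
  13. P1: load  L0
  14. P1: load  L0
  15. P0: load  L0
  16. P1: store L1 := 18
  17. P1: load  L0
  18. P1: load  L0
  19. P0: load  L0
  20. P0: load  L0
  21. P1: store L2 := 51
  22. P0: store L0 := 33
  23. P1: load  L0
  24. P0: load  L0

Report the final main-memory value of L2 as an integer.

  op1 P0: load  L0 → E/I on L0; bus BusRd; mem=0
  op2 P1: load  L0 → S/S on L0; bus BusRd; mem=0
  op3 P1: load  L2 → I/E on L2; bus BusRd; mem=40
  op4 P0: store L1 := 78 → M/I on L1; bus BusRdX; mem=50
  op5 P0: load  L0 → S/S on L0; bus (none); mem=0
  op6 P0: load  L0 → S/S on L0; bus (none); mem=0
  op7 P1: store L0 := 30 → I/M on L0; bus BusUpgr; mem=0
  op8 P0: load  L0 → S/S on L0; bus BusRd Flush; mem=30
  op9 P0: load  L0 → S/S on L0; bus (none); mem=30
  op10 P0: store L0 := 39 → M/I on L0; bus BusUpgr; mem=30
  op11 P0: load  L1 → M/I on L1; bus (none); mem=50
  op12 P0: load  L0 → M/I on L0; bus (none); mem=30
  op13 P1: load  L0 → S/S on L0; bus BusRd Flush; mem=39
  op14 P1: load  L0 → S/S on L0; bus (none); mem=39
  op15 P0: load  L0 → S/S on L0; bus (none); mem=39
  op16 P1: store L1 := 18 → I/M on L1; bus BusRdX Flush; mem=78
  op17 P1: load  L0 → S/S on L0; bus (none); mem=39
  op18 P1: load  L0 → S/S on L0; bus (none); mem=39
  op19 P0: load  L0 → S/S on L0; bus (none); mem=39
  op20 P0: load  L0 → S/S on L0; bus (none); mem=39
  op21 P1: store L2 := 51 → I/M on L2; bus (none); mem=40
  op22 P0: store L0 := 33 → M/I on L0; bus BusUpgr; mem=39
  op23 P1: load  L0 → S/S on L0; bus BusRd Flush; mem=33
  op24 P0: load  L0 → S/S on L0; bus (none); mem=33

memory[L2] = 40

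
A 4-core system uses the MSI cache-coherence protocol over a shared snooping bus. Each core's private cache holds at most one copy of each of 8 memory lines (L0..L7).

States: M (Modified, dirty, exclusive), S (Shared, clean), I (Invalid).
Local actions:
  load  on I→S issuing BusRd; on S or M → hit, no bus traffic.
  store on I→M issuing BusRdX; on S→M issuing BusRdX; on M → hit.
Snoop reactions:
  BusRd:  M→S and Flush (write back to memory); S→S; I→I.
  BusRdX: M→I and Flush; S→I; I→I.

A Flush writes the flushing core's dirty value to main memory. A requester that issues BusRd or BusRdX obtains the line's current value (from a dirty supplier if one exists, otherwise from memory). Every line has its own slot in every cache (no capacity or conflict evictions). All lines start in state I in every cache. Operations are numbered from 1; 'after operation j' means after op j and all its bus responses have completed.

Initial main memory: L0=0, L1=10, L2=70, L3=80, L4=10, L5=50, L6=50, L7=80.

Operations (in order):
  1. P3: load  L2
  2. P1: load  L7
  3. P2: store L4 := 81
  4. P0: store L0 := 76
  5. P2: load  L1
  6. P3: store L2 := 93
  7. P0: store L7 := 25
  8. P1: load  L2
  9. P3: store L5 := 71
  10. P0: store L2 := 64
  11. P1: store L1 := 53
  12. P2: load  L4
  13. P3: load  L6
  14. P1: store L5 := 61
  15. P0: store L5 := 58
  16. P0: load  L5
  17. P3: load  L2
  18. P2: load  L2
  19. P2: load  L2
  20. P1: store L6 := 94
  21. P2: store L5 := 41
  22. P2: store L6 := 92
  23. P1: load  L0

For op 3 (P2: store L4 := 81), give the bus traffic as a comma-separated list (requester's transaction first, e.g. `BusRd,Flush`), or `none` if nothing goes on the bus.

step 1: P3: load  L2  ⟶  IIIS  (L2)  txn=BusRd  M[L2]=70
step 2: P1: load  L7  ⟶  ISII  (L7)  txn=BusRd  M[L7]=80
step 3: P2: store L4 := 81  ⟶  IIMI  (L4)  txn=BusRdX  M[L4]=10
step 4: P0: store L0 := 76  ⟶  MIII  (L0)  txn=BusRdX  M[L0]=0
step 5: P2: load  L1  ⟶  IISI  (L1)  txn=BusRd  M[L1]=10
step 6: P3: store L2 := 93  ⟶  IIIM  (L2)  txn=BusRdX  M[L2]=70
step 7: P0: store L7 := 25  ⟶  MIII  (L7)  txn=BusRdX  M[L7]=80
step 8: P1: load  L2  ⟶  ISIS  (L2)  txn=BusRd+Flush  M[L2]=93
step 9: P3: store L5 := 71  ⟶  IIIM  (L5)  txn=BusRdX  M[L5]=50
step 10: P0: store L2 := 64  ⟶  MIII  (L2)  txn=BusRdX  M[L2]=93
step 11: P1: store L1 := 53  ⟶  IMII  (L1)  txn=BusRdX  M[L1]=10
step 12: P2: load  L4  ⟶  IIMI  (L4)  txn=∅  M[L4]=10
step 13: P3: load  L6  ⟶  IIIS  (L6)  txn=BusRd  M[L6]=50
step 14: P1: store L5 := 61  ⟶  IMII  (L5)  txn=BusRdX+Flush  M[L5]=71
step 15: P0: store L5 := 58  ⟶  MIII  (L5)  txn=BusRdX+Flush  M[L5]=61
step 16: P0: load  L5  ⟶  MIII  (L5)  txn=∅  M[L5]=61
step 17: P3: load  L2  ⟶  SIIS  (L2)  txn=BusRd+Flush  M[L2]=64
step 18: P2: load  L2  ⟶  SISS  (L2)  txn=BusRd  M[L2]=64
step 19: P2: load  L2  ⟶  SISS  (L2)  txn=∅  M[L2]=64
step 20: P1: store L6 := 94  ⟶  IMII  (L6)  txn=BusRdX  M[L6]=50
step 21: P2: store L5 := 41  ⟶  IIMI  (L5)  txn=BusRdX+Flush  M[L5]=58
step 22: P2: store L6 := 92  ⟶  IIMI  (L6)  txn=BusRdX+Flush  M[L6]=94
step 23: P1: load  L0  ⟶  SSII  (L0)  txn=BusRd+Flush  M[L0]=76

bus = BusRdX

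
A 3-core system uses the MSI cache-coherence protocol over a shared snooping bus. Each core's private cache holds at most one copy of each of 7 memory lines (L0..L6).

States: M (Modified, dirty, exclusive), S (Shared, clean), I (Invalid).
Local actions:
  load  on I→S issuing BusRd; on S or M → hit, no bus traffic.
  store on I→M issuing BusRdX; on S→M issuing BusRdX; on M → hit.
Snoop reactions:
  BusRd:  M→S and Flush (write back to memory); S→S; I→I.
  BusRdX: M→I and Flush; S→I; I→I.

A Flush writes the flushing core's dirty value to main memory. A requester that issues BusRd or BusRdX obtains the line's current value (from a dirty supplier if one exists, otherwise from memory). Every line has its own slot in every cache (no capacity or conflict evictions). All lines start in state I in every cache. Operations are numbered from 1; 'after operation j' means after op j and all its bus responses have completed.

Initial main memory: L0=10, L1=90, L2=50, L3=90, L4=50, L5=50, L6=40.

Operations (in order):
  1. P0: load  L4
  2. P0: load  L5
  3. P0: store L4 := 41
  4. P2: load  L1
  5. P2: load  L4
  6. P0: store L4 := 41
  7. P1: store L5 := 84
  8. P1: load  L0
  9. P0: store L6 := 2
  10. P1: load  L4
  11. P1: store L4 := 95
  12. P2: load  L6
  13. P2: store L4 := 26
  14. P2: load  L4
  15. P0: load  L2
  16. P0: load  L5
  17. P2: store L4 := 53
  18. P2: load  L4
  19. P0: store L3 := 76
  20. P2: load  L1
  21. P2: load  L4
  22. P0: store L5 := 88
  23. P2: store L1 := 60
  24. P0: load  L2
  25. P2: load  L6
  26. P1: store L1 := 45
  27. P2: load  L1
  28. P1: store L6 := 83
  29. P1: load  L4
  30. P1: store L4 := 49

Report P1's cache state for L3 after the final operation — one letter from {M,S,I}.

state = I

1. P0: load  L4  bus=[BusRd]  L4: P0=S P1=I P2=I  mem[L4]=50
2. P0: load  L5  bus=[BusRd]  L5: P0=S P1=I P2=I  mem[L5]=50
3. P0: store L4 := 41  bus=[BusRdX]  L4: P0=M P1=I P2=I  mem[L4]=50
4. P2: load  L1  bus=[BusRd]  L1: P0=I P1=I P2=S  mem[L1]=90
5. P2: load  L4  bus=[BusRd,Flush]  L4: P0=S P1=I P2=S  mem[L4]=41
6. P0: store L4 := 41  bus=[BusRdX]  L4: P0=M P1=I P2=I  mem[L4]=41
7. P1: store L5 := 84  bus=[BusRdX]  L5: P0=I P1=M P2=I  mem[L5]=50
8. P1: load  L0  bus=[BusRd]  L0: P0=I P1=S P2=I  mem[L0]=10
9. P0: store L6 := 2  bus=[BusRdX]  L6: P0=M P1=I P2=I  mem[L6]=40
10. P1: load  L4  bus=[BusRd,Flush]  L4: P0=S P1=S P2=I  mem[L4]=41
11. P1: store L4 := 95  bus=[BusRdX]  L4: P0=I P1=M P2=I  mem[L4]=41
12. P2: load  L6  bus=[BusRd,Flush]  L6: P0=S P1=I P2=S  mem[L6]=2
13. P2: store L4 := 26  bus=[BusRdX,Flush]  L4: P0=I P1=I P2=M  mem[L4]=95
14. P2: load  L4  bus=[-]  L4: P0=I P1=I P2=M  mem[L4]=95
15. P0: load  L2  bus=[BusRd]  L2: P0=S P1=I P2=I  mem[L2]=50
16. P0: load  L5  bus=[BusRd,Flush]  L5: P0=S P1=S P2=I  mem[L5]=84
17. P2: store L4 := 53  bus=[-]  L4: P0=I P1=I P2=M  mem[L4]=95
18. P2: load  L4  bus=[-]  L4: P0=I P1=I P2=M  mem[L4]=95
19. P0: store L3 := 76  bus=[BusRdX]  L3: P0=M P1=I P2=I  mem[L3]=90
20. P2: load  L1  bus=[-]  L1: P0=I P1=I P2=S  mem[L1]=90
21. P2: load  L4  bus=[-]  L4: P0=I P1=I P2=M  mem[L4]=95
22. P0: store L5 := 88  bus=[BusRdX]  L5: P0=M P1=I P2=I  mem[L5]=84
23. P2: store L1 := 60  bus=[BusRdX]  L1: P0=I P1=I P2=M  mem[L1]=90
24. P0: load  L2  bus=[-]  L2: P0=S P1=I P2=I  mem[L2]=50
25. P2: load  L6  bus=[-]  L6: P0=S P1=I P2=S  mem[L6]=2
26. P1: store L1 := 45  bus=[BusRdX,Flush]  L1: P0=I P1=M P2=I  mem[L1]=60
27. P2: load  L1  bus=[BusRd,Flush]  L1: P0=I P1=S P2=S  mem[L1]=45
28. P1: store L6 := 83  bus=[BusRdX]  L6: P0=I P1=M P2=I  mem[L6]=2
29. P1: load  L4  bus=[BusRd,Flush]  L4: P0=I P1=S P2=S  mem[L4]=53
30. P1: store L4 := 49  bus=[BusRdX]  L4: P0=I P1=M P2=I  mem[L4]=53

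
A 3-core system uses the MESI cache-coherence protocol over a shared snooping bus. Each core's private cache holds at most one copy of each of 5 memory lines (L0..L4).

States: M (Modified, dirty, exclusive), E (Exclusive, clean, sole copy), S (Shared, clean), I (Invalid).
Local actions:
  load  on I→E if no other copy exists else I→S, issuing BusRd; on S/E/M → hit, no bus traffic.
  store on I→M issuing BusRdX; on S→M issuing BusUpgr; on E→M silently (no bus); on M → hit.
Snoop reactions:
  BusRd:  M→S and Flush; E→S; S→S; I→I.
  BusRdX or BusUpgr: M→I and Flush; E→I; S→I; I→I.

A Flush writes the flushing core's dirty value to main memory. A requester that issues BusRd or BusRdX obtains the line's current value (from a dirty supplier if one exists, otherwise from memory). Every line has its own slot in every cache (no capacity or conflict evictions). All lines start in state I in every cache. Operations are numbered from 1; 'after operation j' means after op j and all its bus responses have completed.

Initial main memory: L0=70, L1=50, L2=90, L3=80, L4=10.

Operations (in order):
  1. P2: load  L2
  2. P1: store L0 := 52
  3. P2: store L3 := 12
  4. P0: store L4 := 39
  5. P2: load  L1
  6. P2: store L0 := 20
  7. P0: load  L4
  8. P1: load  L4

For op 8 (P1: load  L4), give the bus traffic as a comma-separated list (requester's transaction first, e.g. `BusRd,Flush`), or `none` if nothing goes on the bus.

bus = BusRd,Flush

1. P2: load  L2  bus=[BusRd]  L2: P0=I P1=I P2=E  mem[L2]=90
2. P1: store L0 := 52  bus=[BusRdX]  L0: P0=I P1=M P2=I  mem[L0]=70
3. P2: store L3 := 12  bus=[BusRdX]  L3: P0=I P1=I P2=M  mem[L3]=80
4. P0: store L4 := 39  bus=[BusRdX]  L4: P0=M P1=I P2=I  mem[L4]=10
5. P2: load  L1  bus=[BusRd]  L1: P0=I P1=I P2=E  mem[L1]=50
6. P2: store L0 := 20  bus=[BusRdX,Flush]  L0: P0=I P1=I P2=M  mem[L0]=52
7. P0: load  L4  bus=[-]  L4: P0=M P1=I P2=I  mem[L4]=10
8. P1: load  L4  bus=[BusRd,Flush]  L4: P0=S P1=S P2=I  mem[L4]=39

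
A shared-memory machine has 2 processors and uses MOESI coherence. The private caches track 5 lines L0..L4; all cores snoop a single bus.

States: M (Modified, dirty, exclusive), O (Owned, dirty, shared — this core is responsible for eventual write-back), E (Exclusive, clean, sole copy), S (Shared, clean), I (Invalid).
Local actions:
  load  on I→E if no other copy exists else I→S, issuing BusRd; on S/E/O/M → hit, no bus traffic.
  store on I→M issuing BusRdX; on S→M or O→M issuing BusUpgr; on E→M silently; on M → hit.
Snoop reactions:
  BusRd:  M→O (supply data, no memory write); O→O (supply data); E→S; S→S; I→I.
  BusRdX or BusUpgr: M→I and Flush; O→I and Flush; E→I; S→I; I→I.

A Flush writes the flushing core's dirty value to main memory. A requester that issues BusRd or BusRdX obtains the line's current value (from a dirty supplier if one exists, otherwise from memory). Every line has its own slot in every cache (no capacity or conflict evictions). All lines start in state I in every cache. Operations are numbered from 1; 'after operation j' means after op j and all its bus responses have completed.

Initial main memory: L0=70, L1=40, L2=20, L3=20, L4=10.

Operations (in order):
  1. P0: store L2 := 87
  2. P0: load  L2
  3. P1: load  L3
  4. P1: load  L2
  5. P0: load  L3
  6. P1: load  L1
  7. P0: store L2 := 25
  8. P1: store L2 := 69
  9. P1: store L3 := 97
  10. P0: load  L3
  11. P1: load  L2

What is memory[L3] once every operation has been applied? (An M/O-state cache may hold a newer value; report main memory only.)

memory[L3] = 20

  op1 P0: store L2 := 87 → M/I on L2; bus BusRdX; mem=20
  op2 P0: load  L2 → M/I on L2; bus (none); mem=20
  op3 P1: load  L3 → I/E on L3; bus BusRd; mem=20
  op4 P1: load  L2 → O/S on L2; bus BusRd; mem=20
  op5 P0: load  L3 → S/S on L3; bus BusRd; mem=20
  op6 P1: load  L1 → I/E on L1; bus BusRd; mem=40
  op7 P0: store L2 := 25 → M/I on L2; bus BusUpgr; mem=20
  op8 P1: store L2 := 69 → I/M on L2; bus BusRdX Flush; mem=25
  op9 P1: store L3 := 97 → I/M on L3; bus BusUpgr; mem=20
  op10 P0: load  L3 → S/O on L3; bus BusRd; mem=20
  op11 P1: load  L2 → I/M on L2; bus (none); mem=25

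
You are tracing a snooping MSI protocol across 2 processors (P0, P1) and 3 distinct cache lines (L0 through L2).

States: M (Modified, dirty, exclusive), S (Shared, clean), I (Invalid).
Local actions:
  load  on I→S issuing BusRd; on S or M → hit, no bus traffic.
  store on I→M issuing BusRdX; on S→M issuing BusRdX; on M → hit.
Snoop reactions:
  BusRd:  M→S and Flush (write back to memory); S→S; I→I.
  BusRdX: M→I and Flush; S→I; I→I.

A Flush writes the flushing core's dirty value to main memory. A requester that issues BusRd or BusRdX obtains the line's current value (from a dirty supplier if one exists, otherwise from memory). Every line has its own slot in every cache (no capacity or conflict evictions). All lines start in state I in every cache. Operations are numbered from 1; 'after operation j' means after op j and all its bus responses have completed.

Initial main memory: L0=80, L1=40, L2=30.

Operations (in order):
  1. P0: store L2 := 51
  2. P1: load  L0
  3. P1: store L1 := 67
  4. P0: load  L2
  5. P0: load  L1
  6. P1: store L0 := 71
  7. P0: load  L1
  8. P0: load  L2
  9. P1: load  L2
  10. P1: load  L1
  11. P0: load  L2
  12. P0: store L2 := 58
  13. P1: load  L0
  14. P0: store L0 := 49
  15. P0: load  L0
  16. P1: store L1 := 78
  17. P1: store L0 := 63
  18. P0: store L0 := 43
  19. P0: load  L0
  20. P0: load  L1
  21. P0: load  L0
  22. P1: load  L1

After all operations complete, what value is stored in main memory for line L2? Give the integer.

1. P0: store L2 := 51  bus=[BusRdX]  L2: P0=M P1=I  mem[L2]=30
2. P1: load  L0  bus=[BusRd]  L0: P0=I P1=S  mem[L0]=80
3. P1: store L1 := 67  bus=[BusRdX]  L1: P0=I P1=M  mem[L1]=40
4. P0: load  L2  bus=[-]  L2: P0=M P1=I  mem[L2]=30
5. P0: load  L1  bus=[BusRd,Flush]  L1: P0=S P1=S  mem[L1]=67
6. P1: store L0 := 71  bus=[BusRdX]  L0: P0=I P1=M  mem[L0]=80
7. P0: load  L1  bus=[-]  L1: P0=S P1=S  mem[L1]=67
8. P0: load  L2  bus=[-]  L2: P0=M P1=I  mem[L2]=30
9. P1: load  L2  bus=[BusRd,Flush]  L2: P0=S P1=S  mem[L2]=51
10. P1: load  L1  bus=[-]  L1: P0=S P1=S  mem[L1]=67
11. P0: load  L2  bus=[-]  L2: P0=S P1=S  mem[L2]=51
12. P0: store L2 := 58  bus=[BusRdX]  L2: P0=M P1=I  mem[L2]=51
13. P1: load  L0  bus=[-]  L0: P0=I P1=M  mem[L0]=80
14. P0: store L0 := 49  bus=[BusRdX,Flush]  L0: P0=M P1=I  mem[L0]=71
15. P0: load  L0  bus=[-]  L0: P0=M P1=I  mem[L0]=71
16. P1: store L1 := 78  bus=[BusRdX]  L1: P0=I P1=M  mem[L1]=67
17. P1: store L0 := 63  bus=[BusRdX,Flush]  L0: P0=I P1=M  mem[L0]=49
18. P0: store L0 := 43  bus=[BusRdX,Flush]  L0: P0=M P1=I  mem[L0]=63
19. P0: load  L0  bus=[-]  L0: P0=M P1=I  mem[L0]=63
20. P0: load  L1  bus=[BusRd,Flush]  L1: P0=S P1=S  mem[L1]=78
21. P0: load  L0  bus=[-]  L0: P0=M P1=I  mem[L0]=63
22. P1: load  L1  bus=[-]  L1: P0=S P1=S  mem[L1]=78

memory[L2] = 51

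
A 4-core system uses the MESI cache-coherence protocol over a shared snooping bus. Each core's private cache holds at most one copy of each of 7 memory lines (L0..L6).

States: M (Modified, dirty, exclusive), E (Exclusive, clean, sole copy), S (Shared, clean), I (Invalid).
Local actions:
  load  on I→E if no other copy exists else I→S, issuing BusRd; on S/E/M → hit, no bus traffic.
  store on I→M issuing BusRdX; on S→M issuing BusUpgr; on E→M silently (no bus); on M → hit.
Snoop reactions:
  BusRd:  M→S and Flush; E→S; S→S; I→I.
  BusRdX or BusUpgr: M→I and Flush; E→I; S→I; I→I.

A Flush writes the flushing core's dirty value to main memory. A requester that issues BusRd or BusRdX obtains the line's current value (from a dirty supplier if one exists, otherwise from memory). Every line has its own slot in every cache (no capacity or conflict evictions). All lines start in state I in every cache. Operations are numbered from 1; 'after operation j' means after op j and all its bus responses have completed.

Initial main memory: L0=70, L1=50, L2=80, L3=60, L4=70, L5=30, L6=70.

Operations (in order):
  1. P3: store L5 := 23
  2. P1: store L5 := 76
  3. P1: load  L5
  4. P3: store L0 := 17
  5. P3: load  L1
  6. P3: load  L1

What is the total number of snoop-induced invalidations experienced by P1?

1. P3: store L5 := 23  bus=[BusRdX]  L5: P0=I P1=I P2=I P3=M  mem[L5]=30
2. P1: store L5 := 76  bus=[BusRdX,Flush]  L5: P0=I P1=M P2=I P3=I  mem[L5]=23
3. P1: load  L5  bus=[-]  L5: P0=I P1=M P2=I P3=I  mem[L5]=23
4. P3: store L0 := 17  bus=[BusRdX]  L0: P0=I P1=I P2=I P3=M  mem[L0]=70
5. P3: load  L1  bus=[BusRd]  L1: P0=I P1=I P2=I P3=E  mem[L1]=50
6. P3: load  L1  bus=[-]  L1: P0=I P1=I P2=I P3=E  mem[L1]=50

invalidations = 0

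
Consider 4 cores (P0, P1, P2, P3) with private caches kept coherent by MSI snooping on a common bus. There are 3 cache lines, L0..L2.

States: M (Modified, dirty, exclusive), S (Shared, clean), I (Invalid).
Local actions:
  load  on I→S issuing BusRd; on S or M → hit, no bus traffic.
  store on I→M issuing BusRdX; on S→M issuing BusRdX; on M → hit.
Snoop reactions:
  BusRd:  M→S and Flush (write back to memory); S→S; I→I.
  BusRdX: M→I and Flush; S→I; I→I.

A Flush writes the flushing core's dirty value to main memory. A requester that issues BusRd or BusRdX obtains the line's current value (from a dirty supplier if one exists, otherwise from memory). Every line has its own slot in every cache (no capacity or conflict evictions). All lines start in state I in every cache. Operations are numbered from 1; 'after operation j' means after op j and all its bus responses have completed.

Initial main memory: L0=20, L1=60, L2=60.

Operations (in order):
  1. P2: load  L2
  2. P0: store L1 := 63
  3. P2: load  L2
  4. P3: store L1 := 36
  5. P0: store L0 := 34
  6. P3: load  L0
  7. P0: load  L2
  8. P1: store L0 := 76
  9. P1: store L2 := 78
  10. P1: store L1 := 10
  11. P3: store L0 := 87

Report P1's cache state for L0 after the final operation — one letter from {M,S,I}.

state = I

  op1 P2: load  L2 → I/I/S/I on L2; bus BusRd; mem=60
  op2 P0: store L1 := 63 → M/I/I/I on L1; bus BusRdX; mem=60
  op3 P2: load  L2 → I/I/S/I on L2; bus (none); mem=60
  op4 P3: store L1 := 36 → I/I/I/M on L1; bus BusRdX Flush; mem=63
  op5 P0: store L0 := 34 → M/I/I/I on L0; bus BusRdX; mem=20
  op6 P3: load  L0 → S/I/I/S on L0; bus BusRd Flush; mem=34
  op7 P0: load  L2 → S/I/S/I on L2; bus BusRd; mem=60
  op8 P1: store L0 := 76 → I/M/I/I on L0; bus BusRdX; mem=34
  op9 P1: store L2 := 78 → I/M/I/I on L2; bus BusRdX; mem=60
  op10 P1: store L1 := 10 → I/M/I/I on L1; bus BusRdX Flush; mem=36
  op11 P3: store L0 := 87 → I/I/I/M on L0; bus BusRdX Flush; mem=76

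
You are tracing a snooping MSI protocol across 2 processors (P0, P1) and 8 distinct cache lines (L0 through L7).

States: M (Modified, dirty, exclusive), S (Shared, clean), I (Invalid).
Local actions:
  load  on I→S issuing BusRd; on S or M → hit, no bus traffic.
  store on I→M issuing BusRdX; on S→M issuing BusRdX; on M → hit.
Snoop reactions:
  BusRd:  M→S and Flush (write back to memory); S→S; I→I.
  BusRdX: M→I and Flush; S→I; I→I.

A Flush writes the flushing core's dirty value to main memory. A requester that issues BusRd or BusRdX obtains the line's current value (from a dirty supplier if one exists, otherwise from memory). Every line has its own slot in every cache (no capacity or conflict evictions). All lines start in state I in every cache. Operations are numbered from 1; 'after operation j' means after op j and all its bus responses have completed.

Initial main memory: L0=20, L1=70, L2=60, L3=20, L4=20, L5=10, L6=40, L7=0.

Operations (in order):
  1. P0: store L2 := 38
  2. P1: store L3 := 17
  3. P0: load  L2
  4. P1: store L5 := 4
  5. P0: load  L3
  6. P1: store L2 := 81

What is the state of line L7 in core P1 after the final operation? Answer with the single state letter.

state = I

  op1 P0: store L2 := 38 → M/I on L2; bus BusRdX; mem=60
  op2 P1: store L3 := 17 → I/M on L3; bus BusRdX; mem=20
  op3 P0: load  L2 → M/I on L2; bus (none); mem=60
  op4 P1: store L5 := 4 → I/M on L5; bus BusRdX; mem=10
  op5 P0: load  L3 → S/S on L3; bus BusRd Flush; mem=17
  op6 P1: store L2 := 81 → I/M on L2; bus BusRdX Flush; mem=38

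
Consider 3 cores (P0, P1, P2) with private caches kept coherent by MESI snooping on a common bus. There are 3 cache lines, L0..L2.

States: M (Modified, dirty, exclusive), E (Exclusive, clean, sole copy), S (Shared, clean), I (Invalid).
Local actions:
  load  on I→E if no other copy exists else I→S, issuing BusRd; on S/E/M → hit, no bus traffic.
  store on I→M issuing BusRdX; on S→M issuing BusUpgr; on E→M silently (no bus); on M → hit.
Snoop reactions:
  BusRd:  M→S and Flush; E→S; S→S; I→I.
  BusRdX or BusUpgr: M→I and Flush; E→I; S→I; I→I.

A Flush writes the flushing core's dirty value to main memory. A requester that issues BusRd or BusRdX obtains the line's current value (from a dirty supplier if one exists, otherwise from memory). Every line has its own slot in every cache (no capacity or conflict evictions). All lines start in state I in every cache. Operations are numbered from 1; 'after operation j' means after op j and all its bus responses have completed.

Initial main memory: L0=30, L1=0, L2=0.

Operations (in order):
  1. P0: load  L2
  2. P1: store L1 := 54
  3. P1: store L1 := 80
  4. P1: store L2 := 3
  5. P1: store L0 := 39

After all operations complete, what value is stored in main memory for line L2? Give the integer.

[1] P0: load  L2 | P0:E(0), P1:I, P2:I | bus: BusRd
[2] P1: store L1 := 54 | P0:I, P1:M(54), P2:I | bus: BusRdX
[3] P1: store L1 := 80 | P0:I, P1:M(80), P2:I | bus: none
[4] P1: store L2 := 3 | P0:I, P1:M(3), P2:I | bus: BusRdX
[5] P1: store L0 := 39 | P0:I, P1:M(39), P2:I | bus: BusRdX

memory[L2] = 0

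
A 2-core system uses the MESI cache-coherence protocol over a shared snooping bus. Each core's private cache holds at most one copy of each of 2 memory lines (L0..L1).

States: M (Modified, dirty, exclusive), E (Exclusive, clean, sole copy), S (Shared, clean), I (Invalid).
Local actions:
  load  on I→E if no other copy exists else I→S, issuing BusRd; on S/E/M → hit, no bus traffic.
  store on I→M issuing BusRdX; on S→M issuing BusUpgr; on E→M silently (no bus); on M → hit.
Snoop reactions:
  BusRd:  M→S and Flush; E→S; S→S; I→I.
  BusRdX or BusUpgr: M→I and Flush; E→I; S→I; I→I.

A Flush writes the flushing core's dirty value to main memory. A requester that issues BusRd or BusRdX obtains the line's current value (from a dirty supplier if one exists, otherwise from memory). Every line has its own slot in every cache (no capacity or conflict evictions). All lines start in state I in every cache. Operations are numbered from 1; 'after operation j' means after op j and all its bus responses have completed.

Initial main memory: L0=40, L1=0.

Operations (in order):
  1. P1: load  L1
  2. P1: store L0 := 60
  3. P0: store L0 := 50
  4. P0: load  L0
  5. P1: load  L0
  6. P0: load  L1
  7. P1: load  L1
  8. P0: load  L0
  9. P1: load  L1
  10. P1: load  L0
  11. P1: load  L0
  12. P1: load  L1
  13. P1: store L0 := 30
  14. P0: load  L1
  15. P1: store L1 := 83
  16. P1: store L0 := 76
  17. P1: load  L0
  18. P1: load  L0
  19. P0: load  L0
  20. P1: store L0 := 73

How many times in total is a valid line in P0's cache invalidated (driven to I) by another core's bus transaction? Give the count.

  op1 P1: load  L1 → I/E on L1; bus BusRd; mem=0
  op2 P1: store L0 := 60 → I/M on L0; bus BusRdX; mem=40
  op3 P0: store L0 := 50 → M/I on L0; bus BusRdX Flush; mem=60
  op4 P0: load  L0 → M/I on L0; bus (none); mem=60
  op5 P1: load  L0 → S/S on L0; bus BusRd Flush; mem=50
  op6 P0: load  L1 → S/S on L1; bus BusRd; mem=0
  op7 P1: load  L1 → S/S on L1; bus (none); mem=0
  op8 P0: load  L0 → S/S on L0; bus (none); mem=50
  op9 P1: load  L1 → S/S on L1; bus (none); mem=0
  op10 P1: load  L0 → S/S on L0; bus (none); mem=50
  op11 P1: load  L0 → S/S on L0; bus (none); mem=50
  op12 P1: load  L1 → S/S on L1; bus (none); mem=0
  op13 P1: store L0 := 30 → I/M on L0; bus BusUpgr; mem=50
  op14 P0: load  L1 → S/S on L1; bus (none); mem=0
  op15 P1: store L1 := 83 → I/M on L1; bus BusUpgr; mem=0
  op16 P1: store L0 := 76 → I/M on L0; bus (none); mem=50
  op17 P1: load  L0 → I/M on L0; bus (none); mem=50
  op18 P1: load  L0 → I/M on L0; bus (none); mem=50
  op19 P0: load  L0 → S/S on L0; bus BusRd Flush; mem=76
  op20 P1: store L0 := 73 → I/M on L0; bus BusUpgr; mem=76

invalidations = 3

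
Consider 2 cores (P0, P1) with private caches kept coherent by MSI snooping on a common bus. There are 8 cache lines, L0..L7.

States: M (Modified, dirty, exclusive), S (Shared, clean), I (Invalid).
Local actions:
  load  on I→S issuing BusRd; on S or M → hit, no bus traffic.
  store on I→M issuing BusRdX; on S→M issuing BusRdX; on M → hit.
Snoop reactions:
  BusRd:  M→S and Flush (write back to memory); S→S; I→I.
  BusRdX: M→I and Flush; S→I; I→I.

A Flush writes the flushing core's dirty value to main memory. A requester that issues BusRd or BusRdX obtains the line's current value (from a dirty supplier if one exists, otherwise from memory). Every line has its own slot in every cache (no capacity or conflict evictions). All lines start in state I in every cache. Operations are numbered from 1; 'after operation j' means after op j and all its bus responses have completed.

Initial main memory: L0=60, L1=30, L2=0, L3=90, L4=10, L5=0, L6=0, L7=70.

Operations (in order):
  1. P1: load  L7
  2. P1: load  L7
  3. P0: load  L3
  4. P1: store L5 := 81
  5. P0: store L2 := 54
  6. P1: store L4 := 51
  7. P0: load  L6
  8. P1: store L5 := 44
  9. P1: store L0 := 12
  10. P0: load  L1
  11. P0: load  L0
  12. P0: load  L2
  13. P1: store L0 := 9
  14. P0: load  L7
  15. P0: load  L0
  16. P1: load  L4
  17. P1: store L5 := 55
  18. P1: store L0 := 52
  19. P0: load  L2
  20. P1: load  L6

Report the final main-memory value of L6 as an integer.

memory[L6] = 0

step 1: P1: load  L7  ⟶  IS  (L7)  txn=BusRd  M[L7]=70
step 2: P1: load  L7  ⟶  IS  (L7)  txn=∅  M[L7]=70
step 3: P0: load  L3  ⟶  SI  (L3)  txn=BusRd  M[L3]=90
step 4: P1: store L5 := 81  ⟶  IM  (L5)  txn=BusRdX  M[L5]=0
step 5: P0: store L2 := 54  ⟶  MI  (L2)  txn=BusRdX  M[L2]=0
step 6: P1: store L4 := 51  ⟶  IM  (L4)  txn=BusRdX  M[L4]=10
step 7: P0: load  L6  ⟶  SI  (L6)  txn=BusRd  M[L6]=0
step 8: P1: store L5 := 44  ⟶  IM  (L5)  txn=∅  M[L5]=0
step 9: P1: store L0 := 12  ⟶  IM  (L0)  txn=BusRdX  M[L0]=60
step 10: P0: load  L1  ⟶  SI  (L1)  txn=BusRd  M[L1]=30
step 11: P0: load  L0  ⟶  SS  (L0)  txn=BusRd+Flush  M[L0]=12
step 12: P0: load  L2  ⟶  MI  (L2)  txn=∅  M[L2]=0
step 13: P1: store L0 := 9  ⟶  IM  (L0)  txn=BusRdX  M[L0]=12
step 14: P0: load  L7  ⟶  SS  (L7)  txn=BusRd  M[L7]=70
step 15: P0: load  L0  ⟶  SS  (L0)  txn=BusRd+Flush  M[L0]=9
step 16: P1: load  L4  ⟶  IM  (L4)  txn=∅  M[L4]=10
step 17: P1: store L5 := 55  ⟶  IM  (L5)  txn=∅  M[L5]=0
step 18: P1: store L0 := 52  ⟶  IM  (L0)  txn=BusRdX  M[L0]=9
step 19: P0: load  L2  ⟶  MI  (L2)  txn=∅  M[L2]=0
step 20: P1: load  L6  ⟶  SS  (L6)  txn=BusRd  M[L6]=0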